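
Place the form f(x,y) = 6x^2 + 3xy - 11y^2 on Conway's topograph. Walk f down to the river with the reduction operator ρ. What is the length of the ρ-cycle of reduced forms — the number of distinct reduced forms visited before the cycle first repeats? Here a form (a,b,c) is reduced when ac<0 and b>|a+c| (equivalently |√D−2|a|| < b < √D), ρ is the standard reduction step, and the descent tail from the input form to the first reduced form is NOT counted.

D = 273, ⌊√D⌋ = 16
descent: ρ → (-11,-3,6)
descent: ρ → (6,15,-2)  [lands on river]
river: ρ → (-2,13,13)
river: ρ → (13,13,-2)
river: ρ → (-2,15,6)
river: ρ → (6,9,-8)
river: ρ → (-8,7,7)
river: ρ → (7,7,-8)
river: ρ → (-8,9,6)
ρ-cycle length = 8 (tail of 2 descent steps not counted)

8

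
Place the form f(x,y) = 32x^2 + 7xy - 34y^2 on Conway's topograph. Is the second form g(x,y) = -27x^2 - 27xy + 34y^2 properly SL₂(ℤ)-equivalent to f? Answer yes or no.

D₁ = 4401, D₂ = 4401
river cycle of f (length 66): (-34, 61, 5), (5, 59, -46), (-46, 33, 18), (18, 39, -40), (-40, 41, 17), (17, 61, -10), (-10, 59, 23), (23, 33, -36), (-36, 39, 20), (20, 41, -34), … (56 more)
river cycle of g (length 66): (34, 27, -27), (-27, 27, 34), (34, 41, -20), (-20, 39, 36), (36, 33, -23), (-23, 59, 10), (10, 61, -17), (-17, 41, 40), (40, 39, -18), (-18, 33, 46), … (56 more)
cycles differ ⇒ inequivalent

no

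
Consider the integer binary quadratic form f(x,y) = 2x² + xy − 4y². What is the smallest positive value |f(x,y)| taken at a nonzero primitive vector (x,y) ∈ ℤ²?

descent: ρ → (-4,-1,2)
descent: ρ → (2,5,-1)  [lands on river]
river: ρ → (-1,5,2)
river: ρ → (2,3,-3)
river: ρ → (-3,3,2)
closes: descent 2, river 4
min |a| on river = 1

1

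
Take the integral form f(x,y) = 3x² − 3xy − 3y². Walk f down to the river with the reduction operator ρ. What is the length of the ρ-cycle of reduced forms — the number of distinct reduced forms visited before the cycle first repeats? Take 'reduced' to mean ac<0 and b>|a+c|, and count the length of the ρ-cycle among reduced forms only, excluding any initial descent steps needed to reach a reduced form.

D = 45, ⌊√D⌋ = 6
descent: ρ → (-3,3,3)  [lands on river]
river: ρ → (3,3,-3)
ρ-cycle length = 2 (tail of 1 descent step not counted)

2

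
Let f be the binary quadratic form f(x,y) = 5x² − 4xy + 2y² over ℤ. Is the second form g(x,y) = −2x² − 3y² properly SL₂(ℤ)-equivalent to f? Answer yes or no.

D₁ = -24, D₂ = -24
f: flip: (5,-4,2)→(2,4,5)
f: translate: b→0 (≡4 mod 4), so (2,4,5)→(2,0,3)
f: reduced (well bottom): (2,0,3) with a≤c, −a<b≤a
g is negative-definite; reduce −g:
−g: reduced (well bottom): (2,0,3) with a≤c, −a<b≤a
flip sign back: reduced form of g is (-2,0,-3)
reduced forms (2, 0, 3) vs (-2, 0, -3) ⇒ inequivalent

no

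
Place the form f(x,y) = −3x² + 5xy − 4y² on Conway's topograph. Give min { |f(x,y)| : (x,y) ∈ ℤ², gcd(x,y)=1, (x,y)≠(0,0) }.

translate: b→1 (≡-5 mod 6), so (3,-5,4)→(3,1,2)
flip: (3,1,2)→(2,-1,3)
reduced (well bottom): (2,-1,3) with a≤c, −a<b≤a
well minimum |f| = |-2| = 2 (negative-definite)

2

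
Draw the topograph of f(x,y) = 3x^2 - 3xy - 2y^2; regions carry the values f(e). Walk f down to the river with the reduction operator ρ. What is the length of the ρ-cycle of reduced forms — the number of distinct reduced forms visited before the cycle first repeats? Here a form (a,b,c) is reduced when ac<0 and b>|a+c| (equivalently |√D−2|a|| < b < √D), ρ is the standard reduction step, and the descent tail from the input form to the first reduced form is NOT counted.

D = 33, ⌊√D⌋ = 5
descent: ρ → (-2,3,3)  [lands on river]
river: ρ → (3,3,-2)
river: ρ → (-2,5,1)
river: ρ → (1,5,-2)
ρ-cycle length = 4 (tail of 1 descent step not counted)

4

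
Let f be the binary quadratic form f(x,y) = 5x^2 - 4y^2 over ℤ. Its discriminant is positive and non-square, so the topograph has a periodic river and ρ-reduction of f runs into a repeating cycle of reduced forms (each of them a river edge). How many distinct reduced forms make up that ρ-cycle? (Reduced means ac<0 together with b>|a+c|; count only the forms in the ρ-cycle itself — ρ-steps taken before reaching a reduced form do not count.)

D = 80, ⌊√D⌋ = 8
descent: ρ → (-4,8,1)  [lands on river]
river: ρ → (1,8,-4)
ρ-cycle length = 2 (tail of 1 descent step not counted)

2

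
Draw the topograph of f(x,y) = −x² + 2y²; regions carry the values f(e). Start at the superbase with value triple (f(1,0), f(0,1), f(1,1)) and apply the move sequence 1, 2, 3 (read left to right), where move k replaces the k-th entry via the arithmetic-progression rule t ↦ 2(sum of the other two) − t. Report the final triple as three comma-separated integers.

start (-1,2,1) = (f(1,0),f(0,1),f(1,1))
replace slot 1: 2·(2+1) − (-1) = 7 → (7,2,1)
replace slot 2: 2·(7+1) − 2 = 14 → (7,14,1)
replace slot 3: 2·(7+14) − 1 = 41 → (7,14,41)

7,14,41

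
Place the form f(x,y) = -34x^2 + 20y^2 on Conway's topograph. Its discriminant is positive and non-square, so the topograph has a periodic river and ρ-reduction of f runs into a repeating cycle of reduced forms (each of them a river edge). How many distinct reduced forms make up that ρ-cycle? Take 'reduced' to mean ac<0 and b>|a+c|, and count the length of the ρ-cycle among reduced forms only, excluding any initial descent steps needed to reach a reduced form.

D = 2720, ⌊√D⌋ = 52
descent: ρ → (20,40,-14)  [lands on river]
river: ρ → (-14,44,14)
river: ρ → (14,40,-20)
river: ρ → (-20,40,14)
river: ρ → (14,44,-14)
river: ρ → (-14,40,20)
ρ-cycle length = 6 (tail of 1 descent step not counted)

6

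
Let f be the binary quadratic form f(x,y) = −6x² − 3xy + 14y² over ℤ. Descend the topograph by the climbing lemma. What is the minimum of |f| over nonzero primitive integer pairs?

descent: ρ → (14,3,-6)
descent: ρ → (-6,9,11)  [lands on river]
river: ρ → (11,13,-4)
river: ρ → (-4,11,14)
river: ρ → (14,17,-1)
river: ρ → (-1,17,14)
river: ρ → (14,11,-4)
river: ρ → (-4,13,11)
river: ρ → (11,9,-6)
river: ρ → (-6,15,5)
river: ρ → (5,15,-6)
closes: descent 2, river 10
min |a| on river = 1

1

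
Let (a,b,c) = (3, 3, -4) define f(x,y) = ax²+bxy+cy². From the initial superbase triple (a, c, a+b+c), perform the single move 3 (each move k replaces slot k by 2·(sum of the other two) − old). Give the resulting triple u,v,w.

start (3,-4,2) = (f(1,0),f(0,1),f(1,1))
replace slot 3: 2·(3+(-4)) − 2 = -4 → (3,-4,-4)

3,-4,-4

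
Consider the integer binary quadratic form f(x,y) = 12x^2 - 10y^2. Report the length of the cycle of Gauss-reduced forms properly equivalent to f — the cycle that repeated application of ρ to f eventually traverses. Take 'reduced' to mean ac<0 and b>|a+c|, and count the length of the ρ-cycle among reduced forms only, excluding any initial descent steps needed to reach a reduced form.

D = 480, ⌊√D⌋ = 21
descent: ρ → (-10,20,2)  [lands on river]
river: ρ → (2,20,-10)
ρ-cycle length = 2 (tail of 1 descent step not counted)

2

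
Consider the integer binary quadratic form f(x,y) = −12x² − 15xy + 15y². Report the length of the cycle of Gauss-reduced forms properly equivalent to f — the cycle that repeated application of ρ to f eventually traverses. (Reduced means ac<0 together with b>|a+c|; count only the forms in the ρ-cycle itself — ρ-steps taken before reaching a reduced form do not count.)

D = 945, ⌊√D⌋ = 30
descent: ρ → (15,15,-12)  [lands on river]
river: ρ → (-12,9,18)
river: ρ → (18,27,-3)
river: ρ → (-3,27,18)
river: ρ → (18,9,-12)
river: ρ → (-12,15,15)
ρ-cycle length = 6 (tail of 1 descent step not counted)

6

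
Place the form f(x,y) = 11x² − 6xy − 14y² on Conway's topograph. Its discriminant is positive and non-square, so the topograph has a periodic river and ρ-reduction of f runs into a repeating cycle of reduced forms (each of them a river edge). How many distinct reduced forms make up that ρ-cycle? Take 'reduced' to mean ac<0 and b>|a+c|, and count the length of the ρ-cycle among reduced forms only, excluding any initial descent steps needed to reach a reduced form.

D = 652, ⌊√D⌋ = 25
descent: ρ → (-14,6,11)  [lands on river]
river: ρ → (11,16,-9)
river: ρ → (-9,20,7)
river: ρ → (7,22,-6)
river: ρ → (-6,14,19)
river: ρ → (19,24,-1)
river: ρ → (-1,24,19)
river: ρ → (19,14,-6)
river: ρ → (-6,22,7)
river: ρ → (7,20,-9)
river: ρ → (-9,16,11)
river: ρ → (11,6,-14)
river: ρ → (-14,22,3)
river: ρ → (3,20,-21)
river: ρ → (-21,22,2)
river: ρ → (2,22,-21)
river: ρ → (-21,20,3)
river: ρ → (3,22,-14)
ρ-cycle length = 18 (tail of 1 descent step not counted)

18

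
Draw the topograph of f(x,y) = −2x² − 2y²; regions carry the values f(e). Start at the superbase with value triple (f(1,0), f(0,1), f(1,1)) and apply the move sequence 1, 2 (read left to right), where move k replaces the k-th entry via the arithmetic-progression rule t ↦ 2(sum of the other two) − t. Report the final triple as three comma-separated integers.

start (-2,-2,-4) = (f(1,0),f(0,1),f(1,1))
replace slot 1: 2·((-2)+(-4)) − (-2) = -10 → (-10,-2,-4)
replace slot 2: 2·((-10)+(-4)) − (-2) = -26 → (-10,-26,-4)

-10,-26,-4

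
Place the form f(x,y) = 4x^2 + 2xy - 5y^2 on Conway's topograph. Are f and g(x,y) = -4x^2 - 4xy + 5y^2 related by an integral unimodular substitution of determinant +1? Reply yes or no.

D₁ = 84, D₂ = 96
discriminants differ ⇒ not SL₂(ℤ)-equivalent

no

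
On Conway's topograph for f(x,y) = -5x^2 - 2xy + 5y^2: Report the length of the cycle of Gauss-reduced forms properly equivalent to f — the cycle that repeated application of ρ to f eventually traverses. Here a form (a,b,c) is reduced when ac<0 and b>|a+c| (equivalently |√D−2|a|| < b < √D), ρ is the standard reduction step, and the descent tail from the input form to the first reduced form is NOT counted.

D = 104, ⌊√D⌋ = 10
descent: ρ → (5,2,-5)  [lands on river]
river: ρ → (-5,8,2)
river: ρ → (2,8,-5)
river: ρ → (-5,2,5)
river: ρ → (5,8,-2)
river: ρ → (-2,8,5)
ρ-cycle length = 6 (tail of 1 descent step not counted)

6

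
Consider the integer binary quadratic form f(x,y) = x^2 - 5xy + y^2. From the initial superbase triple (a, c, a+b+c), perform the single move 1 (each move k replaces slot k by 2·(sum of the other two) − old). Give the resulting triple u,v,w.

start (1,1,-3) = (f(1,0),f(0,1),f(1,1))
replace slot 1: 2·(1+(-3)) − 1 = -5 → (-5,1,-3)

-5,1,-3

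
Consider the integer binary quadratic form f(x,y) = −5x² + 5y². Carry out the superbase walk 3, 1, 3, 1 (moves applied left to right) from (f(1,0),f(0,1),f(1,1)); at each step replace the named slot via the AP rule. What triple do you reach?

start (-5,5,0) = (f(1,0),f(0,1),f(1,1))
replace slot 3: 2·((-5)+5) − 0 = 0 → (-5,5,0)
replace slot 1: 2·(5+0) − (-5) = 15 → (15,5,0)
replace slot 3: 2·(15+5) − 0 = 40 → (15,5,40)
replace slot 1: 2·(5+40) − 15 = 75 → (75,5,40)

75,5,40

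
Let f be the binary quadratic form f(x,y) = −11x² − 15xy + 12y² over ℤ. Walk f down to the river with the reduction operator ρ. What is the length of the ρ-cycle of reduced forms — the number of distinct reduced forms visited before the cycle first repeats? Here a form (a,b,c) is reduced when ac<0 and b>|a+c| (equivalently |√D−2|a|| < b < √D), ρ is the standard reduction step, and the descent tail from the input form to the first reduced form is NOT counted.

D = 753, ⌊√D⌋ = 27
descent: ρ → (12,15,-11)  [lands on river]
river: ρ → (-11,7,16)
river: ρ → (16,25,-2)
river: ρ → (-2,27,3)
river: ρ → (3,27,-2)
river: ρ → (-2,25,16)
river: ρ → (16,7,-11)
river: ρ → (-11,15,12)
river: ρ → (12,9,-14)
river: ρ → (-14,19,7)
river: ρ → (7,23,-8)
river: ρ → (-8,25,4)
river: ρ → (4,23,-14)
river: ρ → (-14,5,13)
river: ρ → (13,21,-6)
river: ρ → (-6,27,1)
river: ρ → (1,27,-6)
river: ρ → (-6,21,13)
river: ρ → (13,5,-14)
river: ρ → (-14,23,4)
river: ρ → (4,25,-8)
river: ρ → (-8,23,7)
river: ρ → (7,19,-14)
river: ρ → (-14,9,12)
ρ-cycle length = 24 (tail of 1 descent step not counted)

24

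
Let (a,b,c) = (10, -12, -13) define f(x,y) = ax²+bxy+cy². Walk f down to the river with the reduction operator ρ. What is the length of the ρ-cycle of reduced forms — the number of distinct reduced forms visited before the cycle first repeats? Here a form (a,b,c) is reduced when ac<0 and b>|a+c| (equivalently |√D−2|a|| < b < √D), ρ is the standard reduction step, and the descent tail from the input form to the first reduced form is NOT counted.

D = 664, ⌊√D⌋ = 25
descent: ρ → (-13,12,10)  [lands on river]
river: ρ → (10,8,-15)
river: ρ → (-15,22,3)
river: ρ → (3,20,-22)
river: ρ → (-22,24,1)
river: ρ → (1,24,-22)
river: ρ → (-22,20,3)
river: ρ → (3,22,-15)
river: ρ → (-15,8,10)
river: ρ → (10,12,-13)
river: ρ → (-13,14,9)
river: ρ → (9,22,-5)
river: ρ → (-5,18,17)
river: ρ → (17,16,-6)
river: ρ → (-6,20,11)
river: ρ → (11,24,-2)
river: ρ → (-2,24,11)
river: ρ → (11,20,-6)
river: ρ → (-6,16,17)
river: ρ → (17,18,-5)
river: ρ → (-5,22,9)
river: ρ → (9,14,-13)
ρ-cycle length = 22 (tail of 1 descent step not counted)

22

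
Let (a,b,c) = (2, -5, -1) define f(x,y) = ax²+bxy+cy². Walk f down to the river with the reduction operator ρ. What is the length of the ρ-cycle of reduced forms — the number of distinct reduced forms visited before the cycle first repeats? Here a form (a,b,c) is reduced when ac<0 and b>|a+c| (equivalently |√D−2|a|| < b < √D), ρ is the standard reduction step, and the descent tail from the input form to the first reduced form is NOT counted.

D = 33, ⌊√D⌋ = 5
descent: ρ → (-1,5,2)  [lands on river]
river: ρ → (2,3,-3)
river: ρ → (-3,3,2)
river: ρ → (2,5,-1)
ρ-cycle length = 4 (tail of 1 descent step not counted)

4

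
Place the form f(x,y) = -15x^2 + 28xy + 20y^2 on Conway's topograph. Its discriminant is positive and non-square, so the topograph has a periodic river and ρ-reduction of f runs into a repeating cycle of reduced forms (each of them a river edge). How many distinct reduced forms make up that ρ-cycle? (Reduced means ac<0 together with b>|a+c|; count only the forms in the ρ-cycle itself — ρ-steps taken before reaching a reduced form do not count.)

D = 1984, ⌊√D⌋ = 44
river: ρ → (20,12,-23)
river: ρ → (-23,34,9)
river: ρ → (9,38,-15)
river: ρ → (-15,22,25)
river: ρ → (25,28,-12)
river: ρ → (-12,44,1)
river: ρ → (1,44,-12)
river: ρ → (-12,28,25)
river: ρ → (25,22,-15)
river: ρ → (-15,38,9)
river: ρ → (9,34,-23)
river: ρ → (-23,12,20)
river: ρ → (20,28,-15)
river: ρ → (-15,32,16)
river: ρ → (16,32,-15)
river: ρ → (-15,28,20)
ρ-cycle length = 16 (tail of 0 descent steps not counted)

16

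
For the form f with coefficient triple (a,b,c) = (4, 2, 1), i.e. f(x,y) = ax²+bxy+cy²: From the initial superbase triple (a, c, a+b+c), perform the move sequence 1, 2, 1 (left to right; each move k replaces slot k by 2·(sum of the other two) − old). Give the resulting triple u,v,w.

start (4,1,7) = (f(1,0),f(0,1),f(1,1))
replace slot 1: 2·(1+7) − 4 = 12 → (12,1,7)
replace slot 2: 2·(12+7) − 1 = 37 → (12,37,7)
replace slot 1: 2·(37+7) − 12 = 76 → (76,37,7)

76,37,7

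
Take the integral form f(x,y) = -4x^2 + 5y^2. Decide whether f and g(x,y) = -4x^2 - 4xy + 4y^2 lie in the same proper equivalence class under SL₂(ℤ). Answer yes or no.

D₁ = 80, D₂ = 80
river cycle of f (length 2): (-4, 8, 1), (1, 8, -4)
river cycle of g (length 2): (4, 4, -4), (-4, 4, 4)
cycles differ ⇒ inequivalent

no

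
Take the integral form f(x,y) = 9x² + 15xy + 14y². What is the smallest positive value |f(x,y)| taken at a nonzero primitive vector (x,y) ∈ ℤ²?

translate: b→-3 (≡15 mod 18), so (9,15,14)→(9,-3,8)
flip: (9,-3,8)→(8,3,9)
reduced (well bottom): (8,3,9) with a≤c, −a<b≤a
well minimum = a = 8

8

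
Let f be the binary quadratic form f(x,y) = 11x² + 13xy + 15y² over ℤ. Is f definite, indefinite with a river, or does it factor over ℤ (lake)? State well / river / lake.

D = b²−4ac = 13² − 4·11·15 = -491
D < 0 ⇒ definite ⇒ every region one sign ⇒ single well

well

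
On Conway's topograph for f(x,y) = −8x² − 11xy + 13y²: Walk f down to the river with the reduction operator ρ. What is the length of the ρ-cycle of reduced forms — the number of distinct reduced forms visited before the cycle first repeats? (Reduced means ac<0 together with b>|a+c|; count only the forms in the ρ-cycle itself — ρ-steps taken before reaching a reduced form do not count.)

D = 537, ⌊√D⌋ = 23
descent: ρ → (13,11,-8)  [lands on river]
river: ρ → (-8,21,3)
river: ρ → (3,21,-8)
river: ρ → (-8,11,13)
river: ρ → (13,15,-6)
river: ρ → (-6,21,4)
river: ρ → (4,19,-11)
river: ρ → (-11,3,12)
river: ρ → (12,21,-2)
river: ρ → (-2,23,1)
river: ρ → (1,23,-2)
river: ρ → (-2,21,12)
river: ρ → (12,3,-11)
river: ρ → (-11,19,4)
river: ρ → (4,21,-6)
river: ρ → (-6,15,13)
ρ-cycle length = 16 (tail of 1 descent step not counted)

16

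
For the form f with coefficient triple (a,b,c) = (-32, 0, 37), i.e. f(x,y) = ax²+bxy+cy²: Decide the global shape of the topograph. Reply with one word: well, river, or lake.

D = b²−4ac = 0² − 4·(-32)·37 = 4736
D > 0 non-square ⇒ indefinite ⇒ periodic river

river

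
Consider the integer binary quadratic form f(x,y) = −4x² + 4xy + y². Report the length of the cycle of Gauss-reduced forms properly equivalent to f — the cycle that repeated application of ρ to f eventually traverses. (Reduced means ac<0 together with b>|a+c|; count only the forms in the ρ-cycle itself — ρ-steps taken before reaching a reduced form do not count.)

D = 32, ⌊√D⌋ = 5
river: ρ → (1,4,-4)
river: ρ → (-4,4,1)
ρ-cycle length = 2 (tail of 0 descent steps not counted)

2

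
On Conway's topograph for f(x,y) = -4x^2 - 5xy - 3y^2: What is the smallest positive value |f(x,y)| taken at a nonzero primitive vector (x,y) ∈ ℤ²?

translate: b→-3 (≡5 mod 8), so (4,5,3)→(4,-3,2)
flip: (4,-3,2)→(2,3,4)
translate: b→-1 (≡3 mod 4), so (2,3,4)→(2,-1,3)
reduced (well bottom): (2,-1,3) with a≤c, −a<b≤a
well minimum |f| = |-2| = 2 (negative-definite)

2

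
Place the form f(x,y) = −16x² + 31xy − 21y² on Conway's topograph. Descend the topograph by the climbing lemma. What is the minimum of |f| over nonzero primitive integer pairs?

translate: b→1 (≡-31 mod 32), so (16,-31,21)→(16,1,6)
flip: (16,1,6)→(6,-1,16)
reduced (well bottom): (6,-1,16) with a≤c, −a<b≤a
well minimum |f| = |-6| = 6 (negative-definite)

6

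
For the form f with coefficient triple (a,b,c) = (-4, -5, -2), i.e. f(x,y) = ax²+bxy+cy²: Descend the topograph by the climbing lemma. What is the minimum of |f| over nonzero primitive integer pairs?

translate: b→-3 (≡5 mod 8), so (4,5,2)→(4,-3,1)
flip: (4,-3,1)→(1,3,4)
translate: b→1 (≡3 mod 2), so (1,3,4)→(1,1,2)
reduced (well bottom): (1,1,2) with a≤c, −a<b≤a
well minimum |f| = |-1| = 1 (negative-definite)

1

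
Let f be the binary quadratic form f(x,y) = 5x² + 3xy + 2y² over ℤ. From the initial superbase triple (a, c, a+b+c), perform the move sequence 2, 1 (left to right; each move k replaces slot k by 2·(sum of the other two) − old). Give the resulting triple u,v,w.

start (5,2,10) = (f(1,0),f(0,1),f(1,1))
replace slot 2: 2·(5+10) − 2 = 28 → (5,28,10)
replace slot 1: 2·(28+10) − 5 = 71 → (71,28,10)

71,28,10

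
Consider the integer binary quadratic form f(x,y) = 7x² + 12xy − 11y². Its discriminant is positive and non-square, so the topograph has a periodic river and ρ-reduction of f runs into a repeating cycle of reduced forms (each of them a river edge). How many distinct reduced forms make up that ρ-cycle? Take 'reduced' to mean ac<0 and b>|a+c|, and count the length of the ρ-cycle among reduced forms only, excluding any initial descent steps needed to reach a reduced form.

D = 452, ⌊√D⌋ = 21
river: ρ → (-11,10,8)
river: ρ → (8,6,-13)
river: ρ → (-13,20,1)
river: ρ → (1,20,-13)
river: ρ → (-13,6,8)
river: ρ → (8,10,-11)
river: ρ → (-11,12,7)
river: ρ → (7,16,-7)
river: ρ → (-7,12,11)
river: ρ → (11,10,-8)
river: ρ → (-8,6,13)
river: ρ → (13,20,-1)
river: ρ → (-1,20,13)
river: ρ → (13,6,-8)
river: ρ → (-8,10,11)
river: ρ → (11,12,-7)
river: ρ → (-7,16,7)
river: ρ → (7,12,-11)
ρ-cycle length = 18 (tail of 0 descent steps not counted)

18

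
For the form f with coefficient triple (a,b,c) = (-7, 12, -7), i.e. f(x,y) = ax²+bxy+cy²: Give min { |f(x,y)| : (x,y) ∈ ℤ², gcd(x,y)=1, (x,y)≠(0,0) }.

translate: b→2 (≡-12 mod 14), so (7,-12,7)→(7,2,2)
flip: (7,2,2)→(2,-2,7)
translate: b→2 (≡-2 mod 4), so (2,-2,7)→(2,2,7)
reduced (well bottom): (2,2,7) with a≤c, −a<b≤a
well minimum |f| = |-2| = 2 (negative-definite)

2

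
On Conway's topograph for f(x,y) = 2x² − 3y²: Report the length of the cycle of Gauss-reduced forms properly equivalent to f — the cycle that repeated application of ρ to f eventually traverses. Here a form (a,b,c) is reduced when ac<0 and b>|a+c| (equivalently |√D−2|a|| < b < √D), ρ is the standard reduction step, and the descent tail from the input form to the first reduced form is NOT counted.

D = 24, ⌊√D⌋ = 4
descent: ρ → (-3,0,2)
descent: ρ → (2,4,-1)  [lands on river]
river: ρ → (-1,4,2)
ρ-cycle length = 2 (tail of 2 descent steps not counted)

2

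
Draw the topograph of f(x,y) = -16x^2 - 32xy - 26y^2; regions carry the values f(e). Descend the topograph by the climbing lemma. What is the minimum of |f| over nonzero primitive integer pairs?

translate: b→0 (≡32 mod 32), so (16,32,26)→(16,0,10)
flip: (16,0,10)→(10,0,16)
reduced (well bottom): (10,0,16) with a≤c, −a<b≤a
well minimum |f| = |-10| = 10 (negative-definite)

10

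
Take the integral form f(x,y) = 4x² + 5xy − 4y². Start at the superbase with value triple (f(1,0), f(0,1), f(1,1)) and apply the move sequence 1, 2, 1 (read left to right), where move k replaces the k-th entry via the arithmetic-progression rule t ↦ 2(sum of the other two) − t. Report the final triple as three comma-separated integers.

start (4,-4,5) = (f(1,0),f(0,1),f(1,1))
replace slot 1: 2·((-4)+5) − 4 = -2 → (-2,-4,5)
replace slot 2: 2·((-2)+5) − (-4) = 10 → (-2,10,5)
replace slot 1: 2·(10+5) − (-2) = 32 → (32,10,5)

32,10,5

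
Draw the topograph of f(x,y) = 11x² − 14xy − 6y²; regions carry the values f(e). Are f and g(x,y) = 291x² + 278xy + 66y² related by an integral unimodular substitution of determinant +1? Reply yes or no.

D₁ = 460, D₂ = 460
river cycle of f (length 10): (-6, 14, 11), (11, 8, -9), (-9, 10, 10), (10, 10, -9), (-9, 8, 11), (11, 14, -6), (-6, 10, 15), (15, 20, -1), (-1, 20, 15), (15, 10, -6)
river cycle of g (length 10): (-1, 20, 15), (15, 10, -6), (-6, 14, 11), (11, 8, -9), (-9, 10, 10), (10, 10, -9), (-9, 8, 11), (11, 14, -6), (-6, 10, 15), (15, 20, -1)
cycles coincide ⇒ equivalent

yes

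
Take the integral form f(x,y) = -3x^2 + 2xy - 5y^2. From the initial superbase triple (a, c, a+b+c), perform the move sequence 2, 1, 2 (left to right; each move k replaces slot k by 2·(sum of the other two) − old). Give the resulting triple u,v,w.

start (-3,-5,-6) = (f(1,0),f(0,1),f(1,1))
replace slot 2: 2·((-3)+(-6)) − (-5) = -13 → (-3,-13,-6)
replace slot 1: 2·((-13)+(-6)) − (-3) = -35 → (-35,-13,-6)
replace slot 2: 2·((-35)+(-6)) − (-13) = -69 → (-35,-69,-6)

-35,-69,-6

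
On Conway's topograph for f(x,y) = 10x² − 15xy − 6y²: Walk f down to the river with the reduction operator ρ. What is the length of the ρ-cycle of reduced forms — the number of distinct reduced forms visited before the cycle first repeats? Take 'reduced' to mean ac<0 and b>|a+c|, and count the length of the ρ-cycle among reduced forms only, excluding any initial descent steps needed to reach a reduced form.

D = 465, ⌊√D⌋ = 21
descent: ρ → (-6,15,10)  [lands on river]
river: ρ → (10,5,-11)
river: ρ → (-11,17,4)
river: ρ → (4,15,-15)
river: ρ → (-15,15,4)
river: ρ → (4,17,-11)
river: ρ → (-11,5,10)
river: ρ → (10,15,-6)
river: ρ → (-6,21,1)
river: ρ → (1,21,-6)
ρ-cycle length = 10 (tail of 1 descent step not counted)

10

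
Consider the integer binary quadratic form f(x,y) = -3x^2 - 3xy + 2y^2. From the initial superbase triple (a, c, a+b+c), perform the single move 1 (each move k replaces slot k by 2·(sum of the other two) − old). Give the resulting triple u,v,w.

start (-3,2,-4) = (f(1,0),f(0,1),f(1,1))
replace slot 1: 2·(2+(-4)) − (-3) = -1 → (-1,2,-4)

-1,2,-4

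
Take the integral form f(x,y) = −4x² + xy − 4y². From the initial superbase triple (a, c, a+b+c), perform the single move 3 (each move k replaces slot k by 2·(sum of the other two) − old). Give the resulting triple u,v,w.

start (-4,-4,-7) = (f(1,0),f(0,1),f(1,1))
replace slot 3: 2·((-4)+(-4)) − (-7) = -9 → (-4,-4,-9)

-4,-4,-9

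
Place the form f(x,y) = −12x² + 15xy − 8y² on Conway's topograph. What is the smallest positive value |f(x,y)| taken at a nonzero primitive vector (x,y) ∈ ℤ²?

translate: b→9 (≡-15 mod 24), so (12,-15,8)→(12,9,5)
flip: (12,9,5)→(5,-9,12)
translate: b→1 (≡-9 mod 10), so (5,-9,12)→(5,1,8)
reduced (well bottom): (5,1,8) with a≤c, −a<b≤a
well minimum |f| = |-5| = 5 (negative-definite)

5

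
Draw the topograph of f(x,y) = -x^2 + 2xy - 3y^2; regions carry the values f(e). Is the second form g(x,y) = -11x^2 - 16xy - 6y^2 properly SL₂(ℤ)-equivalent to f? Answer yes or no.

D₁ = -8, D₂ = -8
f is negative-definite; reduce −f:
−f: translate: b→0 (≡-2 mod 2), so (1,-2,3)→(1,0,2)
−f: reduced (well bottom): (1,0,2) with a≤c, −a<b≤a
flip sign back: reduced form of f is (-1,0,-2)
g is negative-definite; reduce −g:
−g: translate: b→-6 (≡16 mod 22), so (11,16,6)→(11,-6,1)
−g: flip: (11,-6,1)→(1,6,11)
−g: translate: b→0 (≡6 mod 2), so (1,6,11)→(1,0,2)
−g: reduced (well bottom): (1,0,2) with a≤c, −a<b≤a
flip sign back: reduced form of g is (-1,0,-2)
reduced forms (-1, 0, -2) vs (-1, 0, -2) ⇒ equivalent

yes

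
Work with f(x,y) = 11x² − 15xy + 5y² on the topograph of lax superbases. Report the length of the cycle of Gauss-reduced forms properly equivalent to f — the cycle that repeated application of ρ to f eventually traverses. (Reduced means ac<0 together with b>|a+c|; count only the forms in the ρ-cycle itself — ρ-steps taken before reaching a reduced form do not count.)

D = 5, ⌊√D⌋ = 2
descent: ρ → (5,5,1)
descent: ρ → (1,1,-1)  [lands on river]
river: ρ → (-1,1,1)
ρ-cycle length = 2 (tail of 2 descent steps not counted)

2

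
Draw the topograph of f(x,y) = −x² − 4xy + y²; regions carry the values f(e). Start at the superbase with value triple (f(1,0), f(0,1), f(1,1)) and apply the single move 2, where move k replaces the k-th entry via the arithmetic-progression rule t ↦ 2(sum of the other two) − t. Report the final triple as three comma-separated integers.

start (-1,1,-4) = (f(1,0),f(0,1),f(1,1))
replace slot 2: 2·((-1)+(-4)) − 1 = -11 → (-1,-11,-4)

-1,-11,-4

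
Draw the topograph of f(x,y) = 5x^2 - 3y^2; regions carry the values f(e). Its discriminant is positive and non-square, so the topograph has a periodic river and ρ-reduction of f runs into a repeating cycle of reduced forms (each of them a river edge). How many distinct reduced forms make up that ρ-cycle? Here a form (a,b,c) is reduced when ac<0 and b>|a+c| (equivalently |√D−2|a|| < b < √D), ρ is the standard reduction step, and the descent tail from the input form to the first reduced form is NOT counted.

D = 60, ⌊√D⌋ = 7
descent: ρ → (-3,6,2)  [lands on river]
river: ρ → (2,6,-3)
ρ-cycle length = 2 (tail of 1 descent step not counted)

2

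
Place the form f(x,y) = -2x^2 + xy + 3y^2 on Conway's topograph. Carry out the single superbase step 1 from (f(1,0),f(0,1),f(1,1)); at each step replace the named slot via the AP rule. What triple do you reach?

start (-2,3,2) = (f(1,0),f(0,1),f(1,1))
replace slot 1: 2·(3+2) − (-2) = 12 → (12,3,2)

12,3,2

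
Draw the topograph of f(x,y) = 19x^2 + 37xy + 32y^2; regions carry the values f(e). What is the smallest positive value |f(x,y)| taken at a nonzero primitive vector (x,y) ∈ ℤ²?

translate: b→-1 (≡37 mod 38), so (19,37,32)→(19,-1,14)
flip: (19,-1,14)→(14,1,19)
reduced (well bottom): (14,1,19) with a≤c, −a<b≤a
well minimum = a = 14

14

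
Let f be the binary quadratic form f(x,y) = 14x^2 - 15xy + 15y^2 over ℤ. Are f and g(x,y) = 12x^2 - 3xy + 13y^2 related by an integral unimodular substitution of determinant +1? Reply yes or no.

D₁ = -615, D₂ = -615
f: translate: b→13 (≡-15 mod 28), so (14,-15,15)→(14,13,14)
f: reduced (well bottom): (14,13,14) with a≤c, −a<b≤a
g: reduced (well bottom): (12,-3,13) with a≤c, −a<b≤a
reduced forms (14, 13, 14) vs (12, -3, 13) ⇒ inequivalent

no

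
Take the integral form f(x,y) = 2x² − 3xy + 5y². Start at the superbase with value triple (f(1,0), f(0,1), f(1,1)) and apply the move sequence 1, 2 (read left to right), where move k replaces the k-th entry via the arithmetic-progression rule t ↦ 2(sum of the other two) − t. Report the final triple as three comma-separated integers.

start (2,5,4) = (f(1,0),f(0,1),f(1,1))
replace slot 1: 2·(5+4) − 2 = 16 → (16,5,4)
replace slot 2: 2·(16+4) − 5 = 35 → (16,35,4)

16,35,4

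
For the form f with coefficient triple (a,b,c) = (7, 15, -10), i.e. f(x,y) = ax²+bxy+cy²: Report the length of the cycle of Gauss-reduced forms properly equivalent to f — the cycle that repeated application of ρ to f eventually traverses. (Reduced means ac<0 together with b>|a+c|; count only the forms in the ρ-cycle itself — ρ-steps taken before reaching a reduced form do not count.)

D = 505, ⌊√D⌋ = 22
river: ρ → (-10,5,12)
river: ρ → (12,19,-3)
river: ρ → (-3,17,18)
river: ρ → (18,19,-2)
river: ρ → (-2,21,8)
river: ρ → (8,11,-12)
river: ρ → (-12,13,7)
river: ρ → (7,15,-10)
ρ-cycle length = 8 (tail of 0 descent steps not counted)

8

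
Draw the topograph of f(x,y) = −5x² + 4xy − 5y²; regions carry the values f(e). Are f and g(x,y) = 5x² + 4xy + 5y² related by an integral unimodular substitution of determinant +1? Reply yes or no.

D₁ = -84, D₂ = -84
f is negative-definite; reduce −f:
−f: flip: (5,-4,5)→(5,4,5)
−f: reduced (well bottom): (5,4,5) with a≤c, −a<b≤a
flip sign back: reduced form of f is (-5,-4,-5)
g: reduced (well bottom): (5,4,5) with a≤c, −a<b≤a
reduced forms (-5, -4, -5) vs (5, 4, 5) ⇒ inequivalent

no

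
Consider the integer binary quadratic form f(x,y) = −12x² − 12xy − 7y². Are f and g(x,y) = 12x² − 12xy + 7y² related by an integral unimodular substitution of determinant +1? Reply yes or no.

D₁ = -192, D₂ = -192
f is negative-definite; reduce −f:
−f: flip: (12,12,7)→(7,-12,12)
−f: translate: b→2 (≡-12 mod 14), so (7,-12,12)→(7,2,7)
−f: reduced (well bottom): (7,2,7) with a≤c, −a<b≤a
flip sign back: reduced form of f is (-7,-2,-7)
g: translate: b→12 (≡-12 mod 24), so (12,-12,7)→(12,12,7)
g: flip: (12,12,7)→(7,-12,12)
g: translate: b→2 (≡-12 mod 14), so (7,-12,12)→(7,2,7)
g: reduced (well bottom): (7,2,7) with a≤c, −a<b≤a
reduced forms (-7, -2, -7) vs (7, 2, 7) ⇒ inequivalent

no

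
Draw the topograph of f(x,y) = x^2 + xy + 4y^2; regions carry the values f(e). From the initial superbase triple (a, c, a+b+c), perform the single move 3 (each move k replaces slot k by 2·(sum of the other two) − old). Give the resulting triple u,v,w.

start (1,4,6) = (f(1,0),f(0,1),f(1,1))
replace slot 3: 2·(1+4) − 6 = 4 → (1,4,4)

1,4,4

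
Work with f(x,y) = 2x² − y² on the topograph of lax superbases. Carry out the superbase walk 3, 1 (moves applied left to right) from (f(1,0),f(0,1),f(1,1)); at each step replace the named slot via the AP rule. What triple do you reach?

start (2,-1,1) = (f(1,0),f(0,1),f(1,1))
replace slot 3: 2·(2+(-1)) − 1 = 1 → (2,-1,1)
replace slot 1: 2·((-1)+1) − 2 = -2 → (-2,-1,1)

-2,-1,1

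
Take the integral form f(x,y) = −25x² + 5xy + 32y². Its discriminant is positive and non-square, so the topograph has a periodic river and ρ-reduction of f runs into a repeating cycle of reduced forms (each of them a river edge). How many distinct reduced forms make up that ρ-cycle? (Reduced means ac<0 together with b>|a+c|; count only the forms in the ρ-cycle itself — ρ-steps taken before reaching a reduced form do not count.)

D = 3225, ⌊√D⌋ = 56
descent: ρ → (32,-5,-25)
descent: ρ → (-25,55,2)  [lands on river]
river: ρ → (2,53,-52)
river: ρ → (-52,51,3)
river: ρ → (3,51,-52)
river: ρ → (-52,53,2)
river: ρ → (2,55,-25)
river: ρ → (-25,45,12)
river: ρ → (12,51,-13)
river: ρ → (-13,53,8)
river: ρ → (8,43,-43)
river: ρ → (-43,43,8)
river: ρ → (8,53,-13)
river: ρ → (-13,51,12)
river: ρ → (12,45,-25)
ρ-cycle length = 14 (tail of 2 descent steps not counted)

14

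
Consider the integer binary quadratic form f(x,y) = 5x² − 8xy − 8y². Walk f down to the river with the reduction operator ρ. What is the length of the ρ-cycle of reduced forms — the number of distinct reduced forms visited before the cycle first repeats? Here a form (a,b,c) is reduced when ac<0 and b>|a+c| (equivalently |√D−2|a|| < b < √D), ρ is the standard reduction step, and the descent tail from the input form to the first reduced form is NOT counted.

D = 224, ⌊√D⌋ = 14
descent: ρ → (-8,8,5)  [lands on river]
river: ρ → (5,12,-4)
river: ρ → (-4,12,5)
river: ρ → (5,8,-8)
ρ-cycle length = 4 (tail of 1 descent step not counted)

4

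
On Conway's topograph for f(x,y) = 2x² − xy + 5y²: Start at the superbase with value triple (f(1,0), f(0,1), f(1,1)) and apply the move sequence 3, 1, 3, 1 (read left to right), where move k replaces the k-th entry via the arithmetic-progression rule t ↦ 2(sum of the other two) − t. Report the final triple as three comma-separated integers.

start (2,5,6) = (f(1,0),f(0,1),f(1,1))
replace slot 3: 2·(2+5) − 6 = 8 → (2,5,8)
replace slot 1: 2·(5+8) − 2 = 24 → (24,5,8)
replace slot 3: 2·(24+5) − 8 = 50 → (24,5,50)
replace slot 1: 2·(5+50) − 24 = 86 → (86,5,50)

86,5,50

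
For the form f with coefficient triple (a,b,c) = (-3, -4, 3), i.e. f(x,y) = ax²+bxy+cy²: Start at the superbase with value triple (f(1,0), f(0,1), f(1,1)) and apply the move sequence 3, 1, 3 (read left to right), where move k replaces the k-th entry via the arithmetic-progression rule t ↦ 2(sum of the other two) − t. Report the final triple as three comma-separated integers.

start (-3,3,-4) = (f(1,0),f(0,1),f(1,1))
replace slot 3: 2·((-3)+3) − (-4) = 4 → (-3,3,4)
replace slot 1: 2·(3+4) − (-3) = 17 → (17,3,4)
replace slot 3: 2·(17+3) − 4 = 36 → (17,3,36)

17,3,36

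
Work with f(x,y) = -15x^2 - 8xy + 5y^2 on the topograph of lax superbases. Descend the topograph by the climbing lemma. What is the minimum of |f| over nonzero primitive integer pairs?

descent: ρ → (5,18,-2)  [lands on river]
river: ρ → (-2,18,5)
river: ρ → (5,12,-11)
river: ρ → (-11,10,6)
river: ρ → (6,14,-7)
river: ρ → (-7,14,6)
river: ρ → (6,10,-11)
river: ρ → (-11,12,5)
closes: descent 1, river 8
min |a| on river = 2

2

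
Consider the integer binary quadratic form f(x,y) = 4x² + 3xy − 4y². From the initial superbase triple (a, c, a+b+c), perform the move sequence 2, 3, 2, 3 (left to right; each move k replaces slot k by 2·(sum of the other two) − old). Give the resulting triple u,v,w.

start (4,-4,3) = (f(1,0),f(0,1),f(1,1))
replace slot 2: 2·(4+3) − (-4) = 18 → (4,18,3)
replace slot 3: 2·(4+18) − 3 = 41 → (4,18,41)
replace slot 2: 2·(4+41) − 18 = 72 → (4,72,41)
replace slot 3: 2·(4+72) − 41 = 111 → (4,72,111)

4,72,111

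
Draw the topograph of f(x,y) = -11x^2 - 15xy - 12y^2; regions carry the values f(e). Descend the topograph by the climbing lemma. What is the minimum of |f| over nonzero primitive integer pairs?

translate: b→-7 (≡15 mod 22), so (11,15,12)→(11,-7,8)
flip: (11,-7,8)→(8,7,11)
reduced (well bottom): (8,7,11) with a≤c, −a<b≤a
well minimum |f| = |-8| = 8 (negative-definite)

8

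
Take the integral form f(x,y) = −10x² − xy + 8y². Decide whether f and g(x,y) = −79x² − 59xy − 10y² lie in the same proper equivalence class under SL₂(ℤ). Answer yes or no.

D₁ = 321, D₂ = 321
river cycle of f (length 4): (8, 17, -1), (-1, 17, 8), (8, 15, -3), (-3, 15, 8)
river cycle of g (length 4): (8, 17, -1), (-1, 17, 8), (8, 15, -3), (-3, 15, 8)
cycles coincide ⇒ equivalent

yes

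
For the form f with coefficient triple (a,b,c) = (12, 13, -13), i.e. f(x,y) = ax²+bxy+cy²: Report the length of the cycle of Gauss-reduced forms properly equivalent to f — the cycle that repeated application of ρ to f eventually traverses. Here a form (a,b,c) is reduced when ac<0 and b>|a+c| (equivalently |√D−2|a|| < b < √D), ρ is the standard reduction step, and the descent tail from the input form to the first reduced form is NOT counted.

D = 793, ⌊√D⌋ = 28
river: ρ → (-13,13,12)
river: ρ → (12,11,-14)
river: ρ → (-14,17,9)
river: ρ → (9,19,-12)
river: ρ → (-12,5,16)
river: ρ → (16,27,-1)
river: ρ → (-1,27,16)
river: ρ → (16,5,-12)
river: ρ → (-12,19,9)
river: ρ → (9,17,-14)
river: ρ → (-14,11,12)
river: ρ → (12,13,-13)
ρ-cycle length = 12 (tail of 0 descent steps not counted)

12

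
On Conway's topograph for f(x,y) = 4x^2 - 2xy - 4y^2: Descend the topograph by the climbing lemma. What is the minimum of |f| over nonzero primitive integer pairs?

descent: ρ → (-4,2,4)  [lands on river]
river: ρ → (4,6,-2)
river: ρ → (-2,6,4)
river: ρ → (4,2,-4)
river: ρ → (-4,6,2)
river: ρ → (2,6,-4)
closes: descent 1, river 6
min |a| on river = 2

2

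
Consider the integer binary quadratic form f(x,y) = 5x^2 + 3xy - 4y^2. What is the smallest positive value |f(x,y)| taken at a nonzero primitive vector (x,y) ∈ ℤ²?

river: ρ → (-4,5,4)
river: ρ → (4,3,-5)
river: ρ → (-5,7,2)
river: ρ → (2,9,-1)
river: ρ → (-1,9,2)
river: ρ → (2,7,-5)
river: ρ → (-5,3,4)
river: ρ → (4,5,-4)
river: ρ → (-4,3,5)
river: ρ → (5,7,-2)
river: ρ → (-2,9,1)
river: ρ → (1,9,-2)
river: ρ → (-2,7,5)
river: ρ → (5,3,-4)
closes: descent 0, river 14
min |a| on river = 1

1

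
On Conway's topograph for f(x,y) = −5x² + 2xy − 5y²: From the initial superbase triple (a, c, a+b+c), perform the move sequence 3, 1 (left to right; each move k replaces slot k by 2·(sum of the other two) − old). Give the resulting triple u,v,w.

start (-5,-5,-8) = (f(1,0),f(0,1),f(1,1))
replace slot 3: 2·((-5)+(-5)) − (-8) = -12 → (-5,-5,-12)
replace slot 1: 2·((-5)+(-12)) − (-5) = -29 → (-29,-5,-12)

-29,-5,-12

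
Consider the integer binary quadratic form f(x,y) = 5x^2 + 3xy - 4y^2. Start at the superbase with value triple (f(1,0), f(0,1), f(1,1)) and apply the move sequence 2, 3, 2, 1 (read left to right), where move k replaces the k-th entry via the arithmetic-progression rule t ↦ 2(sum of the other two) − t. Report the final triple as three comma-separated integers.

start (5,-4,4) = (f(1,0),f(0,1),f(1,1))
replace slot 2: 2·(5+4) − (-4) = 22 → (5,22,4)
replace slot 3: 2·(5+22) − 4 = 50 → (5,22,50)
replace slot 2: 2·(5+50) − 22 = 88 → (5,88,50)
replace slot 1: 2·(88+50) − 5 = 271 → (271,88,50)

271,88,50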